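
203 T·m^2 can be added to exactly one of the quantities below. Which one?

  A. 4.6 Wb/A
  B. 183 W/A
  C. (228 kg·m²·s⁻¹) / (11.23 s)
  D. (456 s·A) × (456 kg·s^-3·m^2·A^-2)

D.

Reference: T·m² = Wb·m⁻²·m² = kg·m²·s⁻²·A⁻¹.
Each option:
  A. Wb·A⁻¹ = V·s·A⁻¹ = kg·m²·s⁻²·A⁻²
  B. W·A⁻¹ = J·s⁻¹·A⁻¹ = kg·m²·s⁻³·A⁻¹
  C. [kg·m²·s⁻¹] / [s] = kg·m²·s⁻²
  D. [s·A] · [kg·m²·s⁻³·A⁻²] = kg·m²·s⁻²·A⁻¹  ← same
Only D. matches kg·m²·s⁻²·A⁻¹.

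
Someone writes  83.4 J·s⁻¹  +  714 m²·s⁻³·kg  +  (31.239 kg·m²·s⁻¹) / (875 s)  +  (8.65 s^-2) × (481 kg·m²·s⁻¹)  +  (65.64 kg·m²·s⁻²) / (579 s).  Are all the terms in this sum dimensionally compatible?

No

Work out the base dimensions of each:
  83.4 J·s⁻¹:  J·s⁻¹ = N·m·s⁻¹ = kg·m²·s⁻³
  714 m²·s⁻³·kg:  kg·m²·s⁻³
  (31.239 kg·m²·s⁻¹) / (875 s):  [kg·m²·s⁻¹] / [s] = kg·m²·s⁻²
  (8.65 s^-2) × (481 kg·m²·s⁻¹):  [s⁻²] · [kg·m²·s⁻¹] = kg·m²·s⁻³
  (65.64 kg·m²·s⁻²) / (579 s):  [kg·m²·s⁻²] / [s] = kg·m²·s⁻³
The terms do not share a single dimension (kg·m²·s⁻² vs kg·m²·s⁻³).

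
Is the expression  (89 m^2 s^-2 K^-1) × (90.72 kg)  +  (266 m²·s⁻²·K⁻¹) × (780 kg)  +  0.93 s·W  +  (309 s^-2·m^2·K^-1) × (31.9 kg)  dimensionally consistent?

No

In SI base units:
  (89 m^2 s^-2 K^-1) × (90.72 kg):  [m²·s⁻²·K⁻¹] · [kg] = kg·m²·s⁻²·K⁻¹
  (266 m²·s⁻²·K⁻¹) × (780 kg):  [m²·s⁻²·K⁻¹] · [kg] = kg·m²·s⁻²·K⁻¹
  0.93 s·W:  W·s = J·s⁻¹·s = kg·m²·s⁻²
  (309 s^-2·m^2·K^-1) × (31.9 kg):  [m²·s⁻²·K⁻¹] · [kg] = kg·m²·s⁻²·K⁻¹
The terms do not share a single dimension (kg·m²·s⁻² vs kg·m²·s⁻²·K⁻¹).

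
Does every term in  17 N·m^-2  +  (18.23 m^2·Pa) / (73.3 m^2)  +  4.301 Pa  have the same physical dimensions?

Yes

Reduce each to base SI dimensions:
  17 N·m^-2:  N·m⁻² = kg·m·s⁻²·m⁻² = kg·m⁻¹·s⁻²
  (18.23 m^2·Pa) / (73.3 m^2):  [kg·m·s⁻²] / [m²] = kg·m⁻¹·s⁻²
  4.301 Pa:  Pa = N·m⁻² = kg·m⁻¹·s⁻²
Every term reduces to kg·m⁻¹·s⁻².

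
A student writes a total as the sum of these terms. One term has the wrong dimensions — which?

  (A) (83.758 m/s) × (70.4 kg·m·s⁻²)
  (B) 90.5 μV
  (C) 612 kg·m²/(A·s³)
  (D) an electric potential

Dimensions:
  (A) [m·s⁻¹] · [kg·m·s⁻²] = kg·m²·s⁻³
  (B) V = J·C⁻¹ = kg·m²·s⁻³·A⁻¹
  (C) kg·m²·s⁻³·A⁻¹
  (D) [electric potential] = kg·m²·s⁻³·A⁻¹
All reduce to kg·m²·s⁻³·A⁻¹ except (A), which is kg·m²·s⁻³.

(A)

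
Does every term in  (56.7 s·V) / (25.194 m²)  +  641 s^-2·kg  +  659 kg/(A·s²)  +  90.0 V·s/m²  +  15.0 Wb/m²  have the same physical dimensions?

Dimensions:
  (56.7 s·V) / (25.194 m²):  [kg·m²·s⁻²·A⁻¹] / [m²] = kg·s⁻²·A⁻¹
  641 s^-2·kg:  kg·s⁻²
  659 kg/(A·s²):  kg·s⁻²·A⁻¹
  90.0 V·s/m²:  V·s·m⁻² = J·C⁻¹·s·m⁻² = kg·s⁻²·A⁻¹
  15.0 Wb/m²:  Wb·m⁻² = V·s·m⁻² = kg·s⁻²·A⁻¹
The terms do not share a single dimension (kg·s⁻² vs kg·s⁻²·A⁻¹).

No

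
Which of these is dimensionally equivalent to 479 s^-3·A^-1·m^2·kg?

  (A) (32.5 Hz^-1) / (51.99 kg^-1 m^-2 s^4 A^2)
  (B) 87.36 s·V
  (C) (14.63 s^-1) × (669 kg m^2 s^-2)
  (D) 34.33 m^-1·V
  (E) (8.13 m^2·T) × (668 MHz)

Reference: kg·m²·s⁻³·A⁻¹.
Each option:
  (A) [s] / [kg⁻¹·m⁻²·s⁴·A²] = kg·m²·s⁻³·A⁻²
  (B) V·s = J·C⁻¹·s = kg·m²·s⁻²·A⁻¹
  (C) [s⁻¹] · [kg·m²·s⁻²] = kg·m²·s⁻³
  (D) V·m⁻¹ = J·C⁻¹·m⁻¹ = kg·m·s⁻³·A⁻¹
  (E) [kg·m²·s⁻²·A⁻¹] · [s⁻¹] = kg·m²·s⁻³·A⁻¹  ← same
Only (E) matches kg·m²·s⁻³·A⁻¹.

(E)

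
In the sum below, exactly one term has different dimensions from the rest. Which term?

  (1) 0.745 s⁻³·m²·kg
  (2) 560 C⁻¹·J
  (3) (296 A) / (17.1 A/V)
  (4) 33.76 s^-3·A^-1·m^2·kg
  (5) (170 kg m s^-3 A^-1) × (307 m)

(1)

Reduce each to base SI dimensions:
  (1) kg·m²·s⁻³
  (2) J·C⁻¹ = N·m·(s·A)⁻¹ = kg·m²·s⁻³·A⁻¹
  (3) [A] / [kg⁻¹·m⁻²·s³·A²] = kg·m²·s⁻³·A⁻¹
  (4) kg·m²·s⁻³·A⁻¹
  (5) [kg·m·s⁻³·A⁻¹] · [m] = kg·m²·s⁻³·A⁻¹
All reduce to kg·m²·s⁻³·A⁻¹ except (1), which is kg·m²·s⁻³.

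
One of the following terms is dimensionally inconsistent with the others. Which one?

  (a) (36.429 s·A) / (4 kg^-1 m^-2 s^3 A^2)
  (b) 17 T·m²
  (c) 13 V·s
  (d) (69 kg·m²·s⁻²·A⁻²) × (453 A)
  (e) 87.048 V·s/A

Expand each in SI base units:
  (a) [s·A] / [kg⁻¹·m⁻²·s³·A²] = kg·m²·s⁻²·A⁻¹
  (b) T·m² = Wb·m⁻²·m² = kg·m²·s⁻²·A⁻¹
  (c) V·s = J·C⁻¹·s = kg·m²·s⁻²·A⁻¹
  (d) [kg·m²·s⁻²·A⁻²] · [A] = kg·m²·s⁻²·A⁻¹
  (e) V·s·A⁻¹ = J·C⁻¹·s·A⁻¹ = kg·m²·s⁻²·A⁻²
All reduce to kg·m²·s⁻²·A⁻¹ except (e), which is kg·m²·s⁻²·A⁻².

(e)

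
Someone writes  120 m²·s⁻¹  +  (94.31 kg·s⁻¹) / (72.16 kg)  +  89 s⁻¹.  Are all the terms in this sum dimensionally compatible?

No

Reduce each to base SI dimensions:
  120 m²·s⁻¹:  m²·s⁻¹
  (94.31 kg·s⁻¹) / (72.16 kg):  [kg·s⁻¹] / [kg] = s⁻¹
  89 s⁻¹:  s⁻¹
The terms do not share a single dimension (m²·s⁻¹ vs s⁻¹).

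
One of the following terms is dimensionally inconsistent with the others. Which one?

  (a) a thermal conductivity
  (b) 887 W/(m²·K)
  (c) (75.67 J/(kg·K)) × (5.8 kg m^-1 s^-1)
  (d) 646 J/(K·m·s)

(b)

In SI base units:
  (a) [thermal conductivity] = kg·m·s⁻³·K⁻¹
  (b) W·m⁻²·K⁻¹ = J·s⁻¹·m⁻²·K⁻¹ = kg·s⁻³·K⁻¹
  (c) [m²·s⁻²·K⁻¹] · [kg·m⁻¹·s⁻¹] = kg·m·s⁻³·K⁻¹
  (d) J·s⁻¹·m⁻¹·K⁻¹ = N·m·s⁻¹·m⁻¹·K⁻¹ = kg·m·s⁻³·K⁻¹
All reduce to kg·m·s⁻³·K⁻¹ except (b), which is kg·s⁻³·K⁻¹.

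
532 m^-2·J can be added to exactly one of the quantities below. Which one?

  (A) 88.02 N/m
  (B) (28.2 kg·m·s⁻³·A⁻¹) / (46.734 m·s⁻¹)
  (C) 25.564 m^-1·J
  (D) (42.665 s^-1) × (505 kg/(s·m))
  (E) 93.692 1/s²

(A)

Reference: J·m⁻² = N·m·m⁻² = kg·s⁻².
Each option:
  (A) N·m⁻¹ = kg·m·s⁻²·m⁻¹ = kg·s⁻²  ← same
  (B) [kg·m·s⁻³·A⁻¹] / [m·s⁻¹] = kg·s⁻²·A⁻¹
  (C) J·m⁻¹ = N·m·m⁻¹ = kg·m·s⁻²
  (D) [s⁻¹] · [kg·m⁻¹·s⁻¹] = kg·m⁻¹·s⁻²
  (E) s⁻²
Only (A) matches kg·s⁻².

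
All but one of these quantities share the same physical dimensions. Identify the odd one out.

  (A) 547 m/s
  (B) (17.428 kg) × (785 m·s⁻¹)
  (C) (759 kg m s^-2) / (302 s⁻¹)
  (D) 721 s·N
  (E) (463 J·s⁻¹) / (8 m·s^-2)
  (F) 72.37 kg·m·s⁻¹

(A)

In SI base units:
  (A) m·s⁻¹
  (B) [kg] · [m·s⁻¹] = kg·m·s⁻¹
  (C) [kg·m·s⁻²] / [s⁻¹] = kg·m·s⁻¹
  (D) N·s = kg·m·s⁻²·s = kg·m·s⁻¹
  (E) [kg·m²·s⁻³] / [m·s⁻²] = kg·m·s⁻¹
  (F) kg·m·s⁻¹
All reduce to kg·m·s⁻¹ except (A), which is m·s⁻¹.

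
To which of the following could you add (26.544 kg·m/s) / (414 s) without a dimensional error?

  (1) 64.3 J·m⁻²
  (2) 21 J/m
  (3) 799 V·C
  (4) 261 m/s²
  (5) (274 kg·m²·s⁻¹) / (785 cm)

(2)

Reference: [kg·m·s⁻¹] / [s] = kg·m·s⁻².
Each option:
  (1) J·m⁻² = N·m·m⁻² = kg·s⁻²
  (2) J·m⁻¹ = N·m·m⁻¹ = kg·m·s⁻²  ← same
  (3) C·V = s·A·J·C⁻¹ = kg·m²·s⁻²
  (4) m·s⁻²
  (5) [kg·m²·s⁻¹] / [m] = kg·m·s⁻¹
Only (2) matches kg·m·s⁻².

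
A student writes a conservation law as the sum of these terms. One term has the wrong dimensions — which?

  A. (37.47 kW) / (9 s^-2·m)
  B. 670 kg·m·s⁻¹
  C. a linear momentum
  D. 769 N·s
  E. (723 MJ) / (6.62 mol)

E.

Reduce each to base SI dimensions:
  A. [kg·m²·s⁻³] / [m·s⁻²] = kg·m·s⁻¹
  B. kg·m·s⁻¹
  C. [linear momentum] = kg·m·s⁻¹
  D. N·s = kg·m·s⁻²·s = kg·m·s⁻¹
  E. [kg·m²·s⁻²] / [mol] = kg·m²·s⁻²·mol⁻¹
All reduce to kg·m·s⁻¹ except E., which is kg·m²·s⁻²·mol⁻¹.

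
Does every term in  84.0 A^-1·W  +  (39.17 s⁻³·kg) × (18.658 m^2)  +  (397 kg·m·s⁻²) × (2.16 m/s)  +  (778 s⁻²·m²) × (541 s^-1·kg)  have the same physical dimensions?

Work out the base dimensions of each:
  84.0 A^-1·W:  W·A⁻¹ = J·s⁻¹·A⁻¹ = kg·m²·s⁻³·A⁻¹
  (39.17 s⁻³·kg) × (18.658 m^2):  [kg·s⁻³] · [m²] = kg·m²·s⁻³
  (397 kg·m·s⁻²) × (2.16 m/s):  [kg·m·s⁻²] · [m·s⁻¹] = kg·m²·s⁻³
  (778 s⁻²·m²) × (541 s^-1·kg):  [m²·s⁻²] · [kg·s⁻¹] = kg·m²·s⁻³
The terms do not share a single dimension (kg·m²·s⁻³ vs kg·m²·s⁻³·A⁻¹).

No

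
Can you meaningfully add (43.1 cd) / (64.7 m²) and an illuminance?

In SI base units:
  (43.1 cd) / (64.7 m²):  [cd] / [m²] = m⁻²·cd
  an illuminance:  [illuminance] = m⁻²·cd
Both are m⁻²·cd, so they have the same dimensions and can be added.

Yes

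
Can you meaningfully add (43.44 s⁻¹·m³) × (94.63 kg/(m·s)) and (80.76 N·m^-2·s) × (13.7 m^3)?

No

Reduce each to base SI dimensions:
  (43.44 s⁻¹·m³) × (94.63 kg/(m·s)):  [m³·s⁻¹] · [kg·m⁻¹·s⁻¹] = kg·m²·s⁻²
  (80.76 N·m^-2·s) × (13.7 m^3):  [kg·m⁻¹·s⁻¹] · [m³] = kg·m²·s⁻¹
kg·m²·s⁻² ≠ kg·m²·s⁻¹, so they cannot be added.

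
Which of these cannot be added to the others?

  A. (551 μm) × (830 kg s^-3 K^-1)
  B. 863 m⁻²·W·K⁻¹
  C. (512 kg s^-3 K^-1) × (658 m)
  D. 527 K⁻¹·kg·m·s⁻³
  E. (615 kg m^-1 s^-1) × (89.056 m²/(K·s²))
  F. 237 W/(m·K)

B.

Work out the base dimensions of each:
  A. [m] · [kg·s⁻³·K⁻¹] = kg·m·s⁻³·K⁻¹
  B. W·m⁻²·K⁻¹ = J·s⁻¹·m⁻²·K⁻¹ = kg·s⁻³·K⁻¹
  C. [kg·s⁻³·K⁻¹] · [m] = kg·m·s⁻³·K⁻¹
  D. kg·m·s⁻³·K⁻¹
  E. [kg·m⁻¹·s⁻¹] · [m²·s⁻²·K⁻¹] = kg·m·s⁻³·K⁻¹
  F. W·m⁻¹·K⁻¹ = J·s⁻¹·m⁻¹·K⁻¹ = kg·m·s⁻³·K⁻¹
All reduce to kg·m·s⁻³·K⁻¹ except B., which is kg·s⁻³·K⁻¹.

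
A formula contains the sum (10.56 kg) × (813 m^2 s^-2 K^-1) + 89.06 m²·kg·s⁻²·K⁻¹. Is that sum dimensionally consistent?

Yes

Dimensions:
  (10.56 kg) × (813 m^2 s^-2 K^-1):  [kg] · [m²·s⁻²·K⁻¹] = kg·m²·s⁻²·K⁻¹
  89.06 m²·kg·s⁻²·K⁻¹:  kg·m²·s⁻²·K⁻¹
Both are kg·m²·s⁻²·K⁻¹, so they have the same dimensions and can be added.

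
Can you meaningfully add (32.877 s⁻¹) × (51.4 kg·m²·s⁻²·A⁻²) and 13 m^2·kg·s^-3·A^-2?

Expand each in SI base units:
  (32.877 s⁻¹) × (51.4 kg·m²·s⁻²·A⁻²):  [s⁻¹] · [kg·m²·s⁻²·A⁻²] = kg·m²·s⁻³·A⁻²
  13 m^2·kg·s^-3·A^-2:  kg·m²·s⁻³·A⁻²
Both are kg·m²·s⁻³·A⁻², so they have the same dimensions and can be added.

Yes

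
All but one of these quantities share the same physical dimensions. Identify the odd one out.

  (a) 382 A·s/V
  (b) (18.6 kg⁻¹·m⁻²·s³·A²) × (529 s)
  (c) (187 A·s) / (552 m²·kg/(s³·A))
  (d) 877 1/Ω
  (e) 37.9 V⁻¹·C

(d)

In SI base units:
  (a) A·s·V⁻¹ = A·s·(J·C⁻¹)⁻¹ = kg⁻¹·m⁻²·s⁴·A²
  (b) [kg⁻¹·m⁻²·s³·A²] · [s] = kg⁻¹·m⁻²·s⁴·A²
  (c) [s·A] / [kg·m²·s⁻³·A⁻¹] = kg⁻¹·m⁻²·s⁴·A²
  (d) Ω⁻¹ = (V·A⁻¹)⁻¹ = kg⁻¹·m⁻²·s³·A²
  (e) C·V⁻¹ = s·A·(J·C⁻¹)⁻¹ = kg⁻¹·m⁻²·s⁴·A²
All reduce to kg⁻¹·m⁻²·s⁴·A² except (d), which is kg⁻¹·m⁻²·s³·A².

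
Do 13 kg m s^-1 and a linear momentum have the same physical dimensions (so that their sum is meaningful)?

Yes

In SI base units:
  13 kg m s^-1:  kg·m·s⁻¹
  a linear momentum:  [linear momentum] = kg·m·s⁻¹
Both are kg·m·s⁻¹, so they have the same dimensions and can be added.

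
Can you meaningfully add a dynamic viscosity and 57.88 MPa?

No

Dimensions:
  a dynamic viscosity:  [dynamic viscosity] = kg·m⁻¹·s⁻¹
  57.88 MPa:  Pa = N·m⁻² = kg·m⁻¹·s⁻²
kg·m⁻¹·s⁻¹ ≠ kg·m⁻¹·s⁻², so they cannot be added.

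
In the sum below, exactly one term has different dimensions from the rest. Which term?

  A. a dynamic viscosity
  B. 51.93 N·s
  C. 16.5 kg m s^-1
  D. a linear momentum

Reduce each to base SI dimensions:
  A. [dynamic viscosity] = kg·m⁻¹·s⁻¹
  B. N·s = kg·m·s⁻²·s = kg·m·s⁻¹
  C. kg·m·s⁻¹
  D. [linear momentum] = kg·m·s⁻¹
All reduce to kg·m·s⁻¹ except A., which is kg·m⁻¹·s⁻¹.

A.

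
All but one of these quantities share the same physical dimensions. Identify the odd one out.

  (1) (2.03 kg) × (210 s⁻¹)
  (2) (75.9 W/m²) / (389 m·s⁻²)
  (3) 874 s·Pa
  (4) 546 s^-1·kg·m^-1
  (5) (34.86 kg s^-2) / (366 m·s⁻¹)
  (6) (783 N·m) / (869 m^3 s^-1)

Expand each in SI base units:
  (1) [kg] · [s⁻¹] = kg·s⁻¹
  (2) [kg·s⁻³] / [m·s⁻²] = kg·m⁻¹·s⁻¹
  (3) Pa·s = N·m⁻²·s = kg·m⁻¹·s⁻¹
  (4) kg·m⁻¹·s⁻¹
  (5) [kg·s⁻²] / [m·s⁻¹] = kg·m⁻¹·s⁻¹
  (6) [kg·m²·s⁻²] / [m³·s⁻¹] = kg·m⁻¹·s⁻¹
All reduce to kg·m⁻¹·s⁻¹ except (1), which is kg·s⁻¹.

(1)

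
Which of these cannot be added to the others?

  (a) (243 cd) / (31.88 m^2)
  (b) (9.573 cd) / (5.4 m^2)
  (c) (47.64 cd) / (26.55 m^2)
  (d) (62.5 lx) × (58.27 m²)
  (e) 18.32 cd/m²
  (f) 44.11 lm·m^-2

(d)

In SI base units:
  (a) [cd] / [m²] = m⁻²·cd
  (b) [cd] / [m²] = m⁻²·cd
  (c) [cd] / [m²] = m⁻²·cd
  (d) [m⁻²·cd] · [m²] = cd
  (e) cd·m⁻² = m⁻²·cd
  (f) lm·m⁻² = cd·m⁻² = m⁻²·cd
All reduce to m⁻²·cd except (d), which is cd.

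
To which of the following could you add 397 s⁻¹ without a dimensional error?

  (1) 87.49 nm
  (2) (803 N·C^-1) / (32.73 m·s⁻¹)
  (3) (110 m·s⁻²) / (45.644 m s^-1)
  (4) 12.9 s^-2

(3)

Reference: s⁻¹.
Each option:
  (1) m
  (2) [kg·m·s⁻³·A⁻¹] / [m·s⁻¹] = kg·s⁻²·A⁻¹
  (3) [m·s⁻²] / [m·s⁻¹] = s⁻¹  ← same
  (4) s⁻²
Only (3) matches s⁻¹.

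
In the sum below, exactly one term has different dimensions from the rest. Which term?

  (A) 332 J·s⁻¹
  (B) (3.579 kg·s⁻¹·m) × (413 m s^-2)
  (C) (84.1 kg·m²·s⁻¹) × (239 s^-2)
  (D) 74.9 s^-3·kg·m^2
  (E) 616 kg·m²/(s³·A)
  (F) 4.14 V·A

(E)

Reduce each to base SI dimensions:
  (A) J·s⁻¹ = N·m·s⁻¹ = kg·m²·s⁻³
  (B) [kg·m·s⁻¹] · [m·s⁻²] = kg·m²·s⁻³
  (C) [kg·m²·s⁻¹] · [s⁻²] = kg·m²·s⁻³
  (D) kg·m²·s⁻³
  (E) kg·m²·s⁻³·A⁻¹
  (F) V·A = J·C⁻¹·A = kg·m²·s⁻³
All reduce to kg·m²·s⁻³ except (E), which is kg·m²·s⁻³·A⁻¹.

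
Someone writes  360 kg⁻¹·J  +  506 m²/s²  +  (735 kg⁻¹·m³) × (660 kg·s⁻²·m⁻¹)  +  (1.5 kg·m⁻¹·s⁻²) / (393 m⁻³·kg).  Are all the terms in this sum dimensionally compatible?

Yes

Expand each in SI base units:
  360 kg⁻¹·J:  J·kg⁻¹ = N·m·kg⁻¹ = m²·s⁻²
  506 m²/s²:  m²·s⁻²
  (735 kg⁻¹·m³) × (660 kg·s⁻²·m⁻¹):  [kg⁻¹·m³] · [kg·m⁻¹·s⁻²] = m²·s⁻²
  (1.5 kg·m⁻¹·s⁻²) / (393 m⁻³·kg):  [kg·m⁻¹·s⁻²] / [kg·m⁻³] = m²·s⁻²
Every term reduces to m²·s⁻².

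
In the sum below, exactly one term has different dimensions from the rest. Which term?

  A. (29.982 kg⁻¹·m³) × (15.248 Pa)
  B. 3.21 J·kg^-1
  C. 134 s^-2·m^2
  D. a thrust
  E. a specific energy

Reduce each to base SI dimensions:
  A. [kg⁻¹·m³] · [kg·m⁻¹·s⁻²] = m²·s⁻²
  B. J·kg⁻¹ = N·m·kg⁻¹ = m²·s⁻²
  C. m²·s⁻²
  D. [thrust] = kg·m·s⁻²
  E. [specific energy] = m²·s⁻²
All reduce to m²·s⁻² except D., which is kg·m·s⁻².

D.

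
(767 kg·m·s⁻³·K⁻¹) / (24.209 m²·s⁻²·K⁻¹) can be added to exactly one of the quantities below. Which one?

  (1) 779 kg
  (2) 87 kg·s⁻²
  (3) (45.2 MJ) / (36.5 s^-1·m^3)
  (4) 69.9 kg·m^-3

Reference: [kg·m·s⁻³·K⁻¹] / [m²·s⁻²·K⁻¹] = kg·m⁻¹·s⁻¹.
Each option:
  (1) kg
  (2) kg·s⁻²
  (3) [kg·m²·s⁻²] / [m³·s⁻¹] = kg·m⁻¹·s⁻¹  ← same
  (4) kg·m⁻³
Only (3) matches kg·m⁻¹·s⁻¹.

(3)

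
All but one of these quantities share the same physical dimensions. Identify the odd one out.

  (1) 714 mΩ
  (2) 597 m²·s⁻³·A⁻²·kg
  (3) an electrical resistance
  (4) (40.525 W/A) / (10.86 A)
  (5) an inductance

Work out the base dimensions of each:
  (1) Ω = V·A⁻¹ = kg·m²·s⁻³·A⁻²
  (2) kg·m²·s⁻³·A⁻²
  (3) [electrical resistance] = kg·m²·s⁻³·A⁻²
  (4) [kg·m²·s⁻³·A⁻¹] / [A] = kg·m²·s⁻³·A⁻²
  (5) [inductance] = kg·m²·s⁻²·A⁻²
All reduce to kg·m²·s⁻³·A⁻² except (5), which is kg·m²·s⁻²·A⁻².

(5)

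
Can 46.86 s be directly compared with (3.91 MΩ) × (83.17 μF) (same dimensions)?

Yes

Reduce each to base SI dimensions:
  46.86 s:  s
  (3.91 MΩ) × (83.17 μF):  [kg·m²·s⁻³·A⁻²] · [kg⁻¹·m⁻²·s⁴·A²] = s
Both are s, so they have the same dimensions and can be added.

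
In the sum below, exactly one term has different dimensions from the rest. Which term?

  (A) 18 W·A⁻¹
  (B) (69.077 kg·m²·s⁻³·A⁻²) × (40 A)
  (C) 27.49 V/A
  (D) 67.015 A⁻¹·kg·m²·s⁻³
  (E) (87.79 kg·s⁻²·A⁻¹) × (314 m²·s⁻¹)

In SI base units:
  (A) W·A⁻¹ = J·s⁻¹·A⁻¹ = kg·m²·s⁻³·A⁻¹
  (B) [kg·m²·s⁻³·A⁻²] · [A] = kg·m²·s⁻³·A⁻¹
  (C) V·A⁻¹ = J·C⁻¹·A⁻¹ = kg·m²·s⁻³·A⁻²
  (D) kg·m²·s⁻³·A⁻¹
  (E) [kg·s⁻²·A⁻¹] · [m²·s⁻¹] = kg·m²·s⁻³·A⁻¹
All reduce to kg·m²·s⁻³·A⁻¹ except (C), which is kg·m²·s⁻³·A⁻².

(C)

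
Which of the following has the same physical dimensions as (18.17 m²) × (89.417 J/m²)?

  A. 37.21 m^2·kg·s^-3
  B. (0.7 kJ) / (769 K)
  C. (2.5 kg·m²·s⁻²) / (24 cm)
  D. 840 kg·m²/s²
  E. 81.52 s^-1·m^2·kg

Reference: [m²] · [kg·s⁻²] = kg·m²·s⁻².
Each option:
  A. kg·m²·s⁻³
  B. [kg·m²·s⁻²] / [K] = kg·m²·s⁻²·K⁻¹
  C. [kg·m²·s⁻²] / [m] = kg·m·s⁻²
  D. kg·m²·s⁻²  ← same
  E. kg·m²·s⁻¹
Only D. matches kg·m²·s⁻².

D.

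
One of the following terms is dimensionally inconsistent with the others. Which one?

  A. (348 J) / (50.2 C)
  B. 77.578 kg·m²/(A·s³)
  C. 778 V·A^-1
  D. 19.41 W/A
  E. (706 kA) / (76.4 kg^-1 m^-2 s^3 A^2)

C.

Reduce each to base SI dimensions:
  A. [kg·m²·s⁻²] / [s·A] = kg·m²·s⁻³·A⁻¹
  B. kg·m²·s⁻³·A⁻¹
  C. V·A⁻¹ = J·C⁻¹·A⁻¹ = kg·m²·s⁻³·A⁻²
  D. W·A⁻¹ = J·s⁻¹·A⁻¹ = kg·m²·s⁻³·A⁻¹
  E. [A] / [kg⁻¹·m⁻²·s³·A²] = kg·m²·s⁻³·A⁻¹
All reduce to kg·m²·s⁻³·A⁻¹ except C., which is kg·m²·s⁻³·A⁻².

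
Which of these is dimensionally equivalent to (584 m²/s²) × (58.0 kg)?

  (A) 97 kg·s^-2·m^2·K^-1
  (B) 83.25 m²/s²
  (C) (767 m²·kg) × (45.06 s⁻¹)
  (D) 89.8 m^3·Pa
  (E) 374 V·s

(D)

Reference: [m²·s⁻²] · [kg] = kg·m²·s⁻².
Each option:
  (A) kg·m²·s⁻²·K⁻¹
  (B) m²·s⁻²
  (C) [kg·m²] · [s⁻¹] = kg·m²·s⁻¹
  (D) Pa·m³ = N·m⁻²·m³ = kg·m²·s⁻²  ← same
  (E) V·s = J·C⁻¹·s = kg·m²·s⁻²·A⁻¹
Only (D) matches kg·m²·s⁻².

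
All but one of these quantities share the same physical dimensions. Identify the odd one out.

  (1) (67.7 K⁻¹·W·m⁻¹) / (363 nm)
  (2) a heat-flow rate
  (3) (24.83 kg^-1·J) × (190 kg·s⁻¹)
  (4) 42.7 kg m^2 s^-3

(1)

Expand each in SI base units:
  (1) [kg·m·s⁻³·K⁻¹] / [m] = kg·s⁻³·K⁻¹
  (2) [heat-flow rate] = kg·m²·s⁻³
  (3) [m²·s⁻²] · [kg·s⁻¹] = kg·m²·s⁻³
  (4) kg·m²·s⁻³
All reduce to kg·m²·s⁻³ except (1), which is kg·s⁻³·K⁻¹.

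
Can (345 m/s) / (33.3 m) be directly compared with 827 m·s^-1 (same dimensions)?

Work out the base dimensions of each:
  (345 m/s) / (33.3 m):  [m·s⁻¹] / [m] = s⁻¹
  827 m·s^-1:  m·s⁻¹
s⁻¹ ≠ m·s⁻¹, so they cannot be added.

No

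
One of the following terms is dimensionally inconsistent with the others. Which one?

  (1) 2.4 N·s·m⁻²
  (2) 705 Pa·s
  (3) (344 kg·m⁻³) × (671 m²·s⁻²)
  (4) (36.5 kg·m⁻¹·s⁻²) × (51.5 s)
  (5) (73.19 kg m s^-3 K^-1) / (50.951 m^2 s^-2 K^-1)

(3)

In SI base units:
  (1) N·s·m⁻² = kg·m·s⁻²·s·m⁻² = kg·m⁻¹·s⁻¹
  (2) Pa·s = N·m⁻²·s = kg·m⁻¹·s⁻¹
  (3) [kg·m⁻³] · [m²·s⁻²] = kg·m⁻¹·s⁻²
  (4) [kg·m⁻¹·s⁻²] · [s] = kg·m⁻¹·s⁻¹
  (5) [kg·m·s⁻³·K⁻¹] / [m²·s⁻²·K⁻¹] = kg·m⁻¹·s⁻¹
All reduce to kg·m⁻¹·s⁻¹ except (3), which is kg·m⁻¹·s⁻².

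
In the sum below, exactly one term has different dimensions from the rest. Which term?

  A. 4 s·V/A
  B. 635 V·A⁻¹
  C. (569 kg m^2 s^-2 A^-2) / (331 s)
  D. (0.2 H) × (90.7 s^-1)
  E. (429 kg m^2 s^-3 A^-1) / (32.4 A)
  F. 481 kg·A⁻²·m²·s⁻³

A.

In SI base units:
  A. V·s·A⁻¹ = J·C⁻¹·s·A⁻¹ = kg·m²·s⁻²·A⁻²
  B. V·A⁻¹ = J·C⁻¹·A⁻¹ = kg·m²·s⁻³·A⁻²
  C. [kg·m²·s⁻²·A⁻²] / [s] = kg·m²·s⁻³·A⁻²
  D. [kg·m²·s⁻²·A⁻²] · [s⁻¹] = kg·m²·s⁻³·A⁻²
  E. [kg·m²·s⁻³·A⁻¹] / [A] = kg·m²·s⁻³·A⁻²
  F. kg·m²·s⁻³·A⁻²
All reduce to kg·m²·s⁻³·A⁻² except A., which is kg·m²·s⁻²·A⁻².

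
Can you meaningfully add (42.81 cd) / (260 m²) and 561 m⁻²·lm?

In SI base units:
  (42.81 cd) / (260 m²):  [cd] / [m²] = m⁻²·cd
  561 m⁻²·lm:  lm·m⁻² = cd·m⁻² = m⁻²·cd
Both are m⁻²·cd, so they have the same dimensions and can be added.

Yes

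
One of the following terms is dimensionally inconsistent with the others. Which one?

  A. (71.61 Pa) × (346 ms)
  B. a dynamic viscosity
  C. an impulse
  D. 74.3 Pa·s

Work out the base dimensions of each:
  A. [kg·m⁻¹·s⁻²] · [s] = kg·m⁻¹·s⁻¹
  B. [dynamic viscosity] = kg·m⁻¹·s⁻¹
  C. [impulse] = kg·m·s⁻¹
  D. Pa·s = N·m⁻²·s = kg·m⁻¹·s⁻¹
All reduce to kg·m⁻¹·s⁻¹ except C., which is kg·m·s⁻¹.

C.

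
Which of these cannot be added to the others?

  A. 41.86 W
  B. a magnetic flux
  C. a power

B.

Dimensions:
  A. W = J·s⁻¹ = kg·m²·s⁻³
  B. [magnetic flux] = kg·m²·s⁻²·A⁻¹
  C. [power] = kg·m²·s⁻³
All reduce to kg·m²·s⁻³ except B., which is kg·m²·s⁻²·A⁻¹.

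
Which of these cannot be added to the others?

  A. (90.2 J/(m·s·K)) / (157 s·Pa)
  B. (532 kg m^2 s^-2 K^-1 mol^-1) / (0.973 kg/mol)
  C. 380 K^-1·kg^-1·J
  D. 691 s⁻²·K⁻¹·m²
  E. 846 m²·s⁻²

E.

Expand each in SI base units:
  A. [kg·m·s⁻³·K⁻¹] / [kg·m⁻¹·s⁻¹] = m²·s⁻²·K⁻¹
  B. [kg·m²·s⁻²·K⁻¹·mol⁻¹] / [kg·mol⁻¹] = m²·s⁻²·K⁻¹
  C. J·kg⁻¹·K⁻¹ = N·m·kg⁻¹·K⁻¹ = m²·s⁻²·K⁻¹
  D. m²·s⁻²·K⁻¹
  E. m²·s⁻²
All reduce to m²·s⁻²·K⁻¹ except E., which is m²·s⁻².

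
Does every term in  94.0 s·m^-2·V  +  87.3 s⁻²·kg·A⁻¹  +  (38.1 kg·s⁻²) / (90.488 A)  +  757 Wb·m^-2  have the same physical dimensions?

Dimensions:
  94.0 s·m^-2·V:  V·s·m⁻² = J·C⁻¹·s·m⁻² = kg·s⁻²·A⁻¹
  87.3 s⁻²·kg·A⁻¹:  kg·s⁻²·A⁻¹
  (38.1 kg·s⁻²) / (90.488 A):  [kg·s⁻²] / [A] = kg·s⁻²·A⁻¹
  757 Wb·m^-2:  Wb·m⁻² = V·s·m⁻² = kg·s⁻²·A⁻¹
Every term reduces to kg·s⁻²·A⁻¹.

Yes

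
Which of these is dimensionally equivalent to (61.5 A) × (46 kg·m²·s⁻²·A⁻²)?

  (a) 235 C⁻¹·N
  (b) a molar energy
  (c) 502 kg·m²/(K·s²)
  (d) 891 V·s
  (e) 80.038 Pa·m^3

(d)

Reference: [A] · [kg·m²·s⁻²·A⁻²] = kg·m²·s⁻²·A⁻¹.
Each option:
  (a) N·C⁻¹ = kg·m·s⁻²·(s·A)⁻¹ = kg·m·s⁻³·A⁻¹
  (b) [molar energy] = kg·m²·s⁻²·mol⁻¹
  (c) kg·m²·s⁻²·K⁻¹
  (d) V·s = J·C⁻¹·s = kg·m²·s⁻²·A⁻¹  ← same
  (e) Pa·m³ = N·m⁻²·m³ = kg·m²·s⁻²
Only (d) matches kg·m²·s⁻²·A⁻¹.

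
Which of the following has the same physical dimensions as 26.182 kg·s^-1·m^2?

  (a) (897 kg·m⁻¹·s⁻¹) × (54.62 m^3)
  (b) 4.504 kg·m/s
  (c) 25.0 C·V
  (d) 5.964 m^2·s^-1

(a)

Reference: kg·m²·s⁻¹.
Each option:
  (a) [kg·m⁻¹·s⁻¹] · [m³] = kg·m²·s⁻¹  ← same
  (b) kg·m·s⁻¹
  (c) C·V = s·A·J·C⁻¹ = kg·m²·s⁻²
  (d) m²·s⁻¹
Only (a) matches kg·m²·s⁻¹.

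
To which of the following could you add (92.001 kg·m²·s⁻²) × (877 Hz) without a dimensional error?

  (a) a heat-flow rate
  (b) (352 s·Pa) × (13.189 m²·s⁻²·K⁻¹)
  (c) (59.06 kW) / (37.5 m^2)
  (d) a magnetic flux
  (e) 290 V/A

(a)

Reference: [kg·m²·s⁻²] · [s⁻¹] = kg·m²·s⁻³.
Each option:
  (a) [heat-flow rate] = kg·m²·s⁻³  ← same
  (b) [kg·m⁻¹·s⁻¹] · [m²·s⁻²·K⁻¹] = kg·m·s⁻³·K⁻¹
  (c) [kg·m²·s⁻³] / [m²] = kg·s⁻³
  (d) [magnetic flux] = kg·m²·s⁻²·A⁻¹
  (e) V·A⁻¹ = J·C⁻¹·A⁻¹ = kg·m²·s⁻³·A⁻²
Only (a) matches kg·m²·s⁻³.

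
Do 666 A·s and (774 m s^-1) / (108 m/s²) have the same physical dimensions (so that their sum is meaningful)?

Expand each in SI base units:
  666 A·s:  A·s = s·A
  (774 m s^-1) / (108 m/s²):  [m·s⁻¹] / [m·s⁻²] = s
s·A ≠ s, so they cannot be added.

No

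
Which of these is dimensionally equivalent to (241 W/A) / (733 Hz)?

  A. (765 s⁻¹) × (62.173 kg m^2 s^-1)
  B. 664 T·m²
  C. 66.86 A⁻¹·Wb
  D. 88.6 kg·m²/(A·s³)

B.

Reference: [kg·m²·s⁻³·A⁻¹] / [s⁻¹] = kg·m²·s⁻²·A⁻¹.
Each option:
  A. [s⁻¹] · [kg·m²·s⁻¹] = kg·m²·s⁻²
  B. T·m² = Wb·m⁻²·m² = kg·m²·s⁻²·A⁻¹  ← same
  C. Wb·A⁻¹ = V·s·A⁻¹ = kg·m²·s⁻²·A⁻²
  D. kg·m²·s⁻³·A⁻¹
Only B. matches kg·m²·s⁻²·A⁻¹.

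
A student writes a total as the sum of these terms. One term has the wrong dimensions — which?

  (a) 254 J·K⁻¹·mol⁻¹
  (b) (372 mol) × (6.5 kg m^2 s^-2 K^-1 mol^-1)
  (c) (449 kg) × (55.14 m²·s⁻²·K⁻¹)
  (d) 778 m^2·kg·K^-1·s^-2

Work out the base dimensions of each:
  (a) J·mol⁻¹·K⁻¹ = N·m·mol⁻¹·K⁻¹ = kg·m²·s⁻²·K⁻¹·mol⁻¹
  (b) [mol] · [kg·m²·s⁻²·K⁻¹·mol⁻¹] = kg·m²·s⁻²·K⁻¹
  (c) [kg] · [m²·s⁻²·K⁻¹] = kg·m²·s⁻²·K⁻¹
  (d) kg·m²·s⁻²·K⁻¹
All reduce to kg·m²·s⁻²·K⁻¹ except (a), which is kg·m²·s⁻²·K⁻¹·mol⁻¹.

(a)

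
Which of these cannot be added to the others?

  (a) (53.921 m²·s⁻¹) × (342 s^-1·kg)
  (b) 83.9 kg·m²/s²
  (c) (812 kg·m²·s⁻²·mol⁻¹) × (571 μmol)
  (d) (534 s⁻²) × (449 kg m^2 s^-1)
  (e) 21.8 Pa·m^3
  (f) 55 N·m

(d)

In SI base units:
  (a) [m²·s⁻¹] · [kg·s⁻¹] = kg·m²·s⁻²
  (b) kg·m²·s⁻²
  (c) [kg·m²·s⁻²·mol⁻¹] · [mol] = kg·m²·s⁻²
  (d) [s⁻²] · [kg·m²·s⁻¹] = kg·m²·s⁻³
  (e) Pa·m³ = N·m⁻²·m³ = kg·m²·s⁻²
  (f) N·m = kg·m·s⁻²·m = kg·m²·s⁻²
All reduce to kg·m²·s⁻² except (d), which is kg·m²·s⁻³.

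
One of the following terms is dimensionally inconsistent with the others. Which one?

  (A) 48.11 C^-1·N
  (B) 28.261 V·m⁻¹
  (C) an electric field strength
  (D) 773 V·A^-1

Dimensions:
  (A) N·C⁻¹ = kg·m·s⁻²·(s·A)⁻¹ = kg·m·s⁻³·A⁻¹
  (B) V·m⁻¹ = J·C⁻¹·m⁻¹ = kg·m·s⁻³·A⁻¹
  (C) [electric field strength] = kg·m·s⁻³·A⁻¹
  (D) V·A⁻¹ = J·C⁻¹·A⁻¹ = kg·m²·s⁻³·A⁻²
All reduce to kg·m·s⁻³·A⁻¹ except (D), which is kg·m²·s⁻³·A⁻².

(D)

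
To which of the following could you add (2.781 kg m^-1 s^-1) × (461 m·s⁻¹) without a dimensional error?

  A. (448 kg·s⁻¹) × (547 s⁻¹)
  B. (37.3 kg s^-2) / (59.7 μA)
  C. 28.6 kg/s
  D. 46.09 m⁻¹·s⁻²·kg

Reference: [kg·m⁻¹·s⁻¹] · [m·s⁻¹] = kg·s⁻².
Each option:
  A. [kg·s⁻¹] · [s⁻¹] = kg·s⁻²  ← same
  B. [kg·s⁻²] / [A] = kg·s⁻²·A⁻¹
  C. kg·s⁻¹
  D. kg·m⁻¹·s⁻²
Only A. matches kg·s⁻².

A.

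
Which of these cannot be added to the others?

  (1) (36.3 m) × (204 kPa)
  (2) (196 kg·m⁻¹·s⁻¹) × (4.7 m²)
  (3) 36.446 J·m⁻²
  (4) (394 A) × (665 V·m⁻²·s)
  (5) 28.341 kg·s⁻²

In SI base units:
  (1) [m] · [kg·m⁻¹·s⁻²] = kg·s⁻²
  (2) [kg·m⁻¹·s⁻¹] · [m²] = kg·m·s⁻¹
  (3) J·m⁻² = N·m·m⁻² = kg·s⁻²
  (4) [A] · [kg·s⁻²·A⁻¹] = kg·s⁻²
  (5) kg·s⁻²
All reduce to kg·s⁻² except (2), which is kg·m·s⁻¹.

(2)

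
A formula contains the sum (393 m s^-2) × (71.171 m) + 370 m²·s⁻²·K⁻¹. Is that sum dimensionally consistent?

No

In SI base units:
  (393 m s^-2) × (71.171 m):  [m·s⁻²] · [m] = m²·s⁻²
  370 m²·s⁻²·K⁻¹:  m²·s⁻²·K⁻¹
m²·s⁻² ≠ m²·s⁻²·K⁻¹, so they cannot be added.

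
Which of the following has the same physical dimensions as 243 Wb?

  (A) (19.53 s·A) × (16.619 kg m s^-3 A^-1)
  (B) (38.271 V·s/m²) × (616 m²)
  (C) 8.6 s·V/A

Reference: Wb = V·s = kg·m²·s⁻²·A⁻¹.
Each option:
  (A) [s·A] · [kg·m·s⁻³·A⁻¹] = kg·m·s⁻²
  (B) [kg·s⁻²·A⁻¹] · [m²] = kg·m²·s⁻²·A⁻¹  ← same
  (C) V·s·A⁻¹ = J·C⁻¹·s·A⁻¹ = kg·m²·s⁻²·A⁻²
Only (B) matches kg·m²·s⁻²·A⁻¹.

(B)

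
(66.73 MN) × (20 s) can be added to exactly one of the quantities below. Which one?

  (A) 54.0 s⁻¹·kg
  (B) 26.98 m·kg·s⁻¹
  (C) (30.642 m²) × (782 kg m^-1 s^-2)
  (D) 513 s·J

Reference: [kg·m·s⁻²] · [s] = kg·m·s⁻¹.
Each option:
  (A) kg·s⁻¹
  (B) kg·m·s⁻¹  ← same
  (C) [m²] · [kg·m⁻¹·s⁻²] = kg·m·s⁻²
  (D) J·s = N·m·s = kg·m²·s⁻¹
Only (B) matches kg·m·s⁻¹.

(B)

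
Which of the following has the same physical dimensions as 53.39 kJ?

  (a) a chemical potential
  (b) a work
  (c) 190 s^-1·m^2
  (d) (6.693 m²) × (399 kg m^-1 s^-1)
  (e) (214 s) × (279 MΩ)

Reference: J = N·m = kg·m²·s⁻².
Each option:
  (a) [chemical potential] = kg·m²·s⁻²·mol⁻¹
  (b) [work] = kg·m²·s⁻²  ← same
  (c) m²·s⁻¹
  (d) [m²] · [kg·m⁻¹·s⁻¹] = kg·m·s⁻¹
  (e) [s] · [kg·m²·s⁻³·A⁻²] = kg·m²·s⁻²·A⁻²
Only (b) matches kg·m²·s⁻².

(b)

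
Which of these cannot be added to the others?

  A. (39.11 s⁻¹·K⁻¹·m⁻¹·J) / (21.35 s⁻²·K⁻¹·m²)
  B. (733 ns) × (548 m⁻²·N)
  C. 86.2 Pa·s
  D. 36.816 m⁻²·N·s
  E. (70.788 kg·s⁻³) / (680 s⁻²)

E.

Expand each in SI base units:
  A. [kg·m·s⁻³·K⁻¹] / [m²·s⁻²·K⁻¹] = kg·m⁻¹·s⁻¹
  B. [s] · [kg·m⁻¹·s⁻²] = kg·m⁻¹·s⁻¹
  C. Pa·s = N·m⁻²·s = kg·m⁻¹·s⁻¹
  D. N·s·m⁻² = kg·m·s⁻²·s·m⁻² = kg·m⁻¹·s⁻¹
  E. [kg·s⁻³] / [s⁻²] = kg·s⁻¹
All reduce to kg·m⁻¹·s⁻¹ except E., which is kg·s⁻¹.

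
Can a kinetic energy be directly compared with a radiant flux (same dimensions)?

Dimensions:
  a kinetic energy:  [kinetic energy] = kg·m²·s⁻²
  a radiant flux:  [radiant flux] = kg·m²·s⁻³
kg·m²·s⁻² ≠ kg·m²·s⁻³, so they cannot be added.

No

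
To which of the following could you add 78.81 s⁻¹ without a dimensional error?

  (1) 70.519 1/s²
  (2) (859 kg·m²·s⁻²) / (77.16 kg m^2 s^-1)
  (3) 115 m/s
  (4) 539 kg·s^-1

(2)

Reference: s⁻¹.
Each option:
  (1) s⁻²
  (2) [kg·m²·s⁻²] / [kg·m²·s⁻¹] = s⁻¹  ← same
  (3) m·s⁻¹
  (4) kg·s⁻¹
Only (2) matches s⁻¹.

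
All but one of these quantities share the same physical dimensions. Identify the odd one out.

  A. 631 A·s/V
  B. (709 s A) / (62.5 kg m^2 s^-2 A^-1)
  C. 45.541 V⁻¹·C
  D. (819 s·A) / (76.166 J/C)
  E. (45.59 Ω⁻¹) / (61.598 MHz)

B.

Expand each in SI base units:
  A. A·s·V⁻¹ = A·s·(J·C⁻¹)⁻¹ = kg⁻¹·m⁻²·s⁴·A²
  B. [s·A] / [kg·m²·s⁻²·A⁻¹] = kg⁻¹·m⁻²·s³·A²
  C. C·V⁻¹ = s·A·(J·C⁻¹)⁻¹ = kg⁻¹·m⁻²·s⁴·A²
  D. [s·A] / [kg·m²·s⁻³·A⁻¹] = kg⁻¹·m⁻²·s⁴·A²
  E. [kg⁻¹·m⁻²·s³·A²] / [s⁻¹] = kg⁻¹·m⁻²·s⁴·A²
All reduce to kg⁻¹·m⁻²·s⁴·A² except B., which is kg⁻¹·m⁻²·s³·A².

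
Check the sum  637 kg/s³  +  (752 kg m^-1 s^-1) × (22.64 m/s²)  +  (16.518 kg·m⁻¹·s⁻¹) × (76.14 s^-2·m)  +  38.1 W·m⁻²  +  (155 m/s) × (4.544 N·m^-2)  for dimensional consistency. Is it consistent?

Yes

Expand each in SI base units:
  637 kg/s³:  kg·s⁻³
  (752 kg m^-1 s^-1) × (22.64 m/s²):  [kg·m⁻¹·s⁻¹] · [m·s⁻²] = kg·s⁻³
  (16.518 kg·m⁻¹·s⁻¹) × (76.14 s^-2·m):  [kg·m⁻¹·s⁻¹] · [m·s⁻²] = kg·s⁻³
  38.1 W·m⁻²:  W·m⁻² = J·s⁻¹·m⁻² = kg·s⁻³
  (155 m/s) × (4.544 N·m^-2):  [m·s⁻¹] · [kg·m⁻¹·s⁻²] = kg·s⁻³
Every term reduces to kg·s⁻³.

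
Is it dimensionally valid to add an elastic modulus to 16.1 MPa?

Yes

Work out the base dimensions of each:
  an elastic modulus:  [elastic modulus] = kg·m⁻¹·s⁻²
  16.1 MPa:  Pa = N·m⁻² = kg·m⁻¹·s⁻²
Both are kg·m⁻¹·s⁻², so they have the same dimensions and can be added.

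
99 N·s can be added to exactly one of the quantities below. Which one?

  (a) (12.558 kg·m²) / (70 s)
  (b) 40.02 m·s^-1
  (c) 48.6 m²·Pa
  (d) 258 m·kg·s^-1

(d)

Reference: N·s = kg·m·s⁻²·s = kg·m·s⁻¹.
Each option:
  (a) [kg·m²] / [s] = kg·m²·s⁻¹
  (b) m·s⁻¹
  (c) Pa·m² = N·m⁻²·m² = kg·m·s⁻²
  (d) kg·m·s⁻¹  ← same
Only (d) matches kg·m·s⁻¹.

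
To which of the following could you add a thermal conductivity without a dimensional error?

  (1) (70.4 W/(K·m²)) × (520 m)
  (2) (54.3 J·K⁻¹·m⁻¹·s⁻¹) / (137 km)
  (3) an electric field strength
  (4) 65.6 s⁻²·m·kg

Reference: [thermal conductivity] = kg·m·s⁻³·K⁻¹.
Each option:
  (1) [kg·s⁻³·K⁻¹] · [m] = kg·m·s⁻³·K⁻¹  ← same
  (2) [kg·m·s⁻³·K⁻¹] / [m] = kg·s⁻³·K⁻¹
  (3) [electric field strength] = kg·m·s⁻³·A⁻¹
  (4) kg·m·s⁻²
Only (1) matches kg·m·s⁻³·K⁻¹.

(1)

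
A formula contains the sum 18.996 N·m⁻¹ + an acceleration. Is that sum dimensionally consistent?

No

In SI base units:
  18.996 N·m⁻¹:  N·m⁻¹ = kg·m·s⁻²·m⁻¹ = kg·s⁻²
  an acceleration:  [acceleration] = m·s⁻²
kg·s⁻² ≠ m·s⁻², so they cannot be added.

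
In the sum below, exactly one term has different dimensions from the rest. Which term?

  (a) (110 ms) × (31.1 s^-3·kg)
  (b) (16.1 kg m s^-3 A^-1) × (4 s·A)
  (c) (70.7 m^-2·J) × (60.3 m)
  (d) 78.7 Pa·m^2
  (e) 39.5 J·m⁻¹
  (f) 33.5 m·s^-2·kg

(a)

Expand each in SI base units:
  (a) [s] · [kg·s⁻³] = kg·s⁻²
  (b) [kg·m·s⁻³·A⁻¹] · [s·A] = kg·m·s⁻²
  (c) [kg·s⁻²] · [m] = kg·m·s⁻²
  (d) Pa·m² = N·m⁻²·m² = kg·m·s⁻²
  (e) J·m⁻¹ = N·m·m⁻¹ = kg·m·s⁻²
  (f) kg·m·s⁻²
All reduce to kg·m·s⁻² except (a), which is kg·s⁻².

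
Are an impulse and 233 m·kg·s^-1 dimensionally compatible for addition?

Yes

Dimensions:
  an impulse:  [impulse] = kg·m·s⁻¹
  233 m·kg·s^-1:  kg·m·s⁻¹
Both are kg·m·s⁻¹, so they have the same dimensions and can be added.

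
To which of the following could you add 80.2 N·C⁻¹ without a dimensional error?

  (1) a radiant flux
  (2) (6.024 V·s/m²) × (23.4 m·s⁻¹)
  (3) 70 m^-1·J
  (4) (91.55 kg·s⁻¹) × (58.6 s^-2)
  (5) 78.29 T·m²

(2)

Reference: N·C⁻¹ = kg·m·s⁻²·(s·A)⁻¹ = kg·m·s⁻³·A⁻¹.
Each option:
  (1) [radiant flux] = kg·m²·s⁻³
  (2) [kg·s⁻²·A⁻¹] · [m·s⁻¹] = kg·m·s⁻³·A⁻¹  ← same
  (3) J·m⁻¹ = N·m·m⁻¹ = kg·m·s⁻²
  (4) [kg·s⁻¹] · [s⁻²] = kg·s⁻³
  (5) T·m² = Wb·m⁻²·m² = kg·m²·s⁻²·A⁻¹
Only (2) matches kg·m·s⁻³·A⁻¹.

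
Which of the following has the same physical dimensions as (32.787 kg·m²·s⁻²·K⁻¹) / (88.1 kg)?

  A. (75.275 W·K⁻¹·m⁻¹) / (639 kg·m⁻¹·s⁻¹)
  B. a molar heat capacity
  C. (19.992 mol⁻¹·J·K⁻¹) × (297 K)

A.

Reference: [kg·m²·s⁻²·K⁻¹] / [kg] = m²·s⁻²·K⁻¹.
Each option:
  A. [kg·m·s⁻³·K⁻¹] / [kg·m⁻¹·s⁻¹] = m²·s⁻²·K⁻¹  ← same
  B. [molar heat capacity] = kg·m²·s⁻²·K⁻¹·mol⁻¹
  C. [kg·m²·s⁻²·K⁻¹·mol⁻¹] · [K] = kg·m²·s⁻²·mol⁻¹
Only A. matches m²·s⁻²·K⁻¹.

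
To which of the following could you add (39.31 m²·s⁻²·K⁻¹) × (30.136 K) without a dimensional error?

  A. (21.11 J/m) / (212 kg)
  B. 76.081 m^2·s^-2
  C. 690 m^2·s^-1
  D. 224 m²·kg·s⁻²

B.

Reference: [m²·s⁻²·K⁻¹] · [K] = m²·s⁻².
Each option:
  A. [kg·m·s⁻²] / [kg] = m·s⁻²
  B. m²·s⁻²  ← same
  C. m²·s⁻¹
  D. kg·m²·s⁻²
Only B. matches m²·s⁻².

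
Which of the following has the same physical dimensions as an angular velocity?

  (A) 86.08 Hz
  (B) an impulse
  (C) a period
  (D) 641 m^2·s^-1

Reference: [angular velocity] = s⁻¹.
Each option:
  (A) Hz = s⁻¹  ← same
  (B) [impulse] = kg·m·s⁻¹
  (C) [period] = s
  (D) m²·s⁻¹
Only (A) matches s⁻¹.

(A)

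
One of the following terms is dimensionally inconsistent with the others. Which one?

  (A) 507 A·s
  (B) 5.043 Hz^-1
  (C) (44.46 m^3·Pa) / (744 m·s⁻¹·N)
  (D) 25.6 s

(A)

Dimensions:
  (A) A·s = s·A
  (B) Hz⁻¹ = (s⁻¹)⁻¹ = s
  (C) [kg·m²·s⁻²] / [kg·m²·s⁻³] = s
  (D) s
All reduce to s except (A), which is s·A.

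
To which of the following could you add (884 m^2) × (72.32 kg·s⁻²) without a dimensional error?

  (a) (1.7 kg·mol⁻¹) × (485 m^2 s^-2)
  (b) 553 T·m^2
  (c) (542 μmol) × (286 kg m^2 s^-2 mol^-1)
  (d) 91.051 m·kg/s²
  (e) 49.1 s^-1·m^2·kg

Reference: [m²] · [kg·s⁻²] = kg·m²·s⁻².
Each option:
  (a) [kg·mol⁻¹] · [m²·s⁻²] = kg·m²·s⁻²·mol⁻¹
  (b) T·m² = Wb·m⁻²·m² = kg·m²·s⁻²·A⁻¹
  (c) [mol] · [kg·m²·s⁻²·mol⁻¹] = kg·m²·s⁻²  ← same
  (d) kg·m·s⁻²
  (e) kg·m²·s⁻¹
Only (c) matches kg·m²·s⁻².

(c)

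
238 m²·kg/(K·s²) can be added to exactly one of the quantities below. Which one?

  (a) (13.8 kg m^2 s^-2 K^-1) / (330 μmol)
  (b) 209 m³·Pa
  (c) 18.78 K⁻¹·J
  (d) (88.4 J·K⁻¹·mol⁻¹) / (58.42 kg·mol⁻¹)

(c)

Reference: kg·m²·s⁻²·K⁻¹.
Each option:
  (a) [kg·m²·s⁻²·K⁻¹] / [mol] = kg·m²·s⁻²·K⁻¹·mol⁻¹
  (b) Pa·m³ = N·m⁻²·m³ = kg·m²·s⁻²
  (c) J·K⁻¹ = N·m·K⁻¹ = kg·m²·s⁻²·K⁻¹  ← same
  (d) [kg·m²·s⁻²·K⁻¹·mol⁻¹] / [kg·mol⁻¹] = m²·s⁻²·K⁻¹
Only (c) matches kg·m²·s⁻²·K⁻¹.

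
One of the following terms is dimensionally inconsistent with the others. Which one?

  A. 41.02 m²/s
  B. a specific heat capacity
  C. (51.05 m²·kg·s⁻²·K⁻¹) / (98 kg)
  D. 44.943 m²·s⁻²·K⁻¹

Reduce each to base SI dimensions:
  A. m²·s⁻¹
  B. [specific heat capacity] = m²·s⁻²·K⁻¹
  C. [kg·m²·s⁻²·K⁻¹] / [kg] = m²·s⁻²·K⁻¹
  D. m²·s⁻²·K⁻¹
All reduce to m²·s⁻²·K⁻¹ except A., which is m²·s⁻¹.

A.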